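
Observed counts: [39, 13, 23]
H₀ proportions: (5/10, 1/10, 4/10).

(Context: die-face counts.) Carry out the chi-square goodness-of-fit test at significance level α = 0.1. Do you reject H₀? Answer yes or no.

n = 75; E_i = n·p_i = [37.50, 7.50, 30.00]
χ² = (39−37.50)²/37.50 + (13−7.50)²/7.50 + (23−30.00)²/30.00 = 5.7267
df = 2
p-value (upper-tail) = 0.05708
At α=0.1: p < α → reject H₀

reject H₀: yes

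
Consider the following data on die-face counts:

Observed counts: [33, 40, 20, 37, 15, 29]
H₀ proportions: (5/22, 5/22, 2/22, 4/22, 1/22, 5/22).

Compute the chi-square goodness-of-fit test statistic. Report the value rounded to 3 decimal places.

test statistic = 12.273

n = 174; E_i = n·p_i = [39.55, 39.55, 15.82, 31.64, 7.91, 39.55]
χ² = (33−39.55)²/39.55 + (40−39.55)²/39.55 + (20−15.82)²/15.82 + (37−31.64)²/31.64 + (15−7.91)²/7.91 + (29−39.55)²/39.55 = 12.2730
df = 5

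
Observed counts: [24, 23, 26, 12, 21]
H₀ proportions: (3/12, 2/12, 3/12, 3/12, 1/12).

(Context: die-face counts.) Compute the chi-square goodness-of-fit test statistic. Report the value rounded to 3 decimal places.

test statistic = 26.547

n = 106; E_i = n·p_i = [26.50, 17.67, 26.50, 26.50, 8.83]
χ² = (24−26.50)²/26.50 + (23−17.67)²/17.67 + (26−26.50)²/26.50 + (12−26.50)²/26.50 + (21−8.83)²/8.83 = 26.5472
df = 4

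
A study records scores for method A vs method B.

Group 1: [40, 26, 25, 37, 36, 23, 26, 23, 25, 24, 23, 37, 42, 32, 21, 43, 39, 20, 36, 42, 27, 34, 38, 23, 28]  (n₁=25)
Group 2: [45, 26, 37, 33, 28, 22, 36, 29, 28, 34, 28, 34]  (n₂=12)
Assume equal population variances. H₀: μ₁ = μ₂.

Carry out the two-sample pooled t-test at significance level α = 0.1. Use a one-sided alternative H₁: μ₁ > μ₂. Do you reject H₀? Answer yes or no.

x̄₁=30.800, s₁=7.594, n₁=25
x̄₂=31.667, s₂=6.110, n₂=12
s_p² = [24·7.594² + 11·6.110²]/35 = 51.2762
SE = √(s_p²·(1/25+1/12)) = 2.5148
t = (30.800−31.667)/2.5148 = -0.3446
df = 35
p-value (one-sided, H₁ greater) = 0.63378
At α=0.1: p ≥ α → fail to reject H₀

reject H₀: no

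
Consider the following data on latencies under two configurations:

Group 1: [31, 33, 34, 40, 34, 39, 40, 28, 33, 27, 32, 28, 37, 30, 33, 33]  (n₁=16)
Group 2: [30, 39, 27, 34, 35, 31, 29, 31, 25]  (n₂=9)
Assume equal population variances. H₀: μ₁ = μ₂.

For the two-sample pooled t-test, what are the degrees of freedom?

degrees of freedom = 23

df = n₁ + n₂ − 2 = 16 + 9 − 2 = 23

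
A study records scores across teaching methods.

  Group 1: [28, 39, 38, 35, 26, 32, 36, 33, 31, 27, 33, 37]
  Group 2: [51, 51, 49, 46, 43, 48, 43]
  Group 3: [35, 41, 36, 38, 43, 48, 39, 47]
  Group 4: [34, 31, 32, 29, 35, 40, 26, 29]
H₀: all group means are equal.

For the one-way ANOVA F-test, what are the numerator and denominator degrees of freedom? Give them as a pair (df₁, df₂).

degrees of freedom = [3, 31]

k = 4 groups, N = 35 total
df = (k−1, N−k) = (4−1, 35−4) = (3, 31)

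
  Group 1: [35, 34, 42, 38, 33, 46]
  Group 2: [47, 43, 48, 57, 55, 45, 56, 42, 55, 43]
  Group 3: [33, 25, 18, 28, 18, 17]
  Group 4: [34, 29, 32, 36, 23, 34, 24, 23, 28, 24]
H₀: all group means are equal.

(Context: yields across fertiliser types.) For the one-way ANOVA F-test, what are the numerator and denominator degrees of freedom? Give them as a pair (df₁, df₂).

degrees of freedom = [3, 28]

k = 4 groups, N = 32 total
df = (k−1, N−k) = (4−1, 32−4) = (3, 28)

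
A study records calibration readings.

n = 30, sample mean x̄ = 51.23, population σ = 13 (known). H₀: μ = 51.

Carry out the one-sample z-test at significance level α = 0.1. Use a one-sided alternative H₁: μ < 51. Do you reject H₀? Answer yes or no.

SE = σ/√n = 13/√30 = 2.3735
z = (x̄−μ₀)/SE = (51.23−51)/2.3735 = 0.0969
p-value (one-sided, H₁ less) = 0.53860
At α=0.1: p ≥ α → fail to reject H₀

reject H₀: no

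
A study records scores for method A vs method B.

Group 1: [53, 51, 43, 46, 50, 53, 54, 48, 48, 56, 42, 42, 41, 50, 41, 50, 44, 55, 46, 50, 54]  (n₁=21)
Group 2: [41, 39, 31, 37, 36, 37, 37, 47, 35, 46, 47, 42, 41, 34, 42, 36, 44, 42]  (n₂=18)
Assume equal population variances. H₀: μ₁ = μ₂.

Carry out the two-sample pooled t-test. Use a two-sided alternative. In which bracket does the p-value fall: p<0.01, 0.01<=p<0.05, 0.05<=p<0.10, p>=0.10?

p-value bracket: p<0.01

x̄₁=48.429, s₁=4.874, n₁=21
x̄₂=39.667, s₂=4.627, n₂=18
s_p² = [20·4.874² + 17·4.627²]/37 = 22.6795
SE = √(s_p²·(1/21+1/18)) = 1.5297
t = (48.429−39.667)/1.5297 = 5.7279
df = 37
p-value (two-sided) = 0.00000
→ bracket: p<0.01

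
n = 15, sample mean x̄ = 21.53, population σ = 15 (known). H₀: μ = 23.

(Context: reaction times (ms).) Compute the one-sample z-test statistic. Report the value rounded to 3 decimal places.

test statistic = -0.380

SE = σ/√n = 15/√15 = 3.8730
z = (x̄−μ₀)/SE = (21.53−23)/3.8730 = -0.3796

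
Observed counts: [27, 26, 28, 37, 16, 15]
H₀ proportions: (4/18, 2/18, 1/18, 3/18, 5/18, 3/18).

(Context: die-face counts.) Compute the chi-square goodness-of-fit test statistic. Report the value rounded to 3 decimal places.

n = 149; E_i = n·p_i = [33.11, 16.56, 8.28, 24.83, 41.39, 24.83]
χ² = (27−33.11)²/33.11 + (26−16.56)²/16.56 + (28−8.28)²/8.28 + (37−24.83)²/24.83 + (16−41.39)²/41.39 + (15−24.83)²/24.83 = 78.9336
df = 5

test statistic = 78.934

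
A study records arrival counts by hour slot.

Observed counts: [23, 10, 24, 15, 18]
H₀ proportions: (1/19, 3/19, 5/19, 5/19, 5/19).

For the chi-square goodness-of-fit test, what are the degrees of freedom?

degrees of freedom = 4

df = k − 1 = 5 − 1 = 4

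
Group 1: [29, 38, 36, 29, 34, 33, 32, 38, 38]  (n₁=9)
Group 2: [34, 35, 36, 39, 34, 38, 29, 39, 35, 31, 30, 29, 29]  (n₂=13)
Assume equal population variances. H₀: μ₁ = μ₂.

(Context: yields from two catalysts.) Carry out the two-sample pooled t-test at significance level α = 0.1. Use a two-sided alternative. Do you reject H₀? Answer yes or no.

x̄₁=34.111, s₁=3.655, n₁=9
x̄₂=33.692, s₂=3.772, n₂=13
s_p² = [8·3.655² + 12·3.772²]/20 = 13.8829
SE = √(s_p²·(1/9+1/13)) = 1.6157
t = (34.111−33.692)/1.6157 = 0.2592
df = 20
p-value (two-sided) = 0.79812
At α=0.1: p ≥ α → fail to reject H₀

reject H₀: no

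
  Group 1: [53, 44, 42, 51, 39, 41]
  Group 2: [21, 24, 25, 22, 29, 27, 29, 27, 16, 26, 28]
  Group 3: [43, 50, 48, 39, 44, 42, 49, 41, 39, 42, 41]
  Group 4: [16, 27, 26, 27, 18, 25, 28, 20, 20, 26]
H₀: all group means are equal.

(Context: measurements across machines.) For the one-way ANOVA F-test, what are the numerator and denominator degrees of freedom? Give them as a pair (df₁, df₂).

k = 4 groups, N = 38 total
df = (k−1, N−k) = (4−1, 38−4) = (3, 34)

degrees of freedom = [3, 34]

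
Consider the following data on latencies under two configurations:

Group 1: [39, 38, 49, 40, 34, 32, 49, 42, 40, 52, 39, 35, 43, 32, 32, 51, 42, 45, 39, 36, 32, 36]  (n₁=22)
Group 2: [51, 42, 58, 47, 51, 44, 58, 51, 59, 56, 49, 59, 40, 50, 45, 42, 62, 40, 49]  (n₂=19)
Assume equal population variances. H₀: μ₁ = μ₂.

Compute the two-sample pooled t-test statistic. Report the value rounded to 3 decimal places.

test statistic = -4.983

x̄₁=39.864, s₁=6.266, n₁=22
x̄₂=50.158, s₂=6.962, n₂=19
s_p² = [21·6.266² + 18·6.962²]/39 = 43.5158
SE = √(s_p²·(1/22+1/19)) = 2.0660
t = (39.864−50.158)/2.0660 = -4.9827
df = 39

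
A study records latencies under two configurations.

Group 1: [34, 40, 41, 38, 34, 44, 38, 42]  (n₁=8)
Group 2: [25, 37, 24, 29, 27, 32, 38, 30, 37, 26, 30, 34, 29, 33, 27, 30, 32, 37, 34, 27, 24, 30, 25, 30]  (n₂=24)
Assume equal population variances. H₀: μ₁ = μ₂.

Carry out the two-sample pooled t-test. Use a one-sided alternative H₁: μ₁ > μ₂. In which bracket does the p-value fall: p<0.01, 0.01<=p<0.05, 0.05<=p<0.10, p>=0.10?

p-value bracket: p<0.01

x̄₁=38.875, s₁=3.603, n₁=8
x̄₂=30.292, s₂=4.298, n₂=24
s_p² = [7·3.603² + 23·4.298²]/30 = 17.1944
SE = √(s_p²·(1/8+1/24)) = 1.6928
t = (38.875−30.292)/1.6928 = 5.0703
df = 30
p-value (one-sided, H₁ greater) = 0.00001
→ bracket: p<0.01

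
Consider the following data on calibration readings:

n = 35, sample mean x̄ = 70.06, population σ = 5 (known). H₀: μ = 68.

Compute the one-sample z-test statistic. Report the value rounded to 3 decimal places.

SE = σ/√n = 5/√35 = 0.8452
z = (x̄−μ₀)/SE = (70.06−68)/0.8452 = 2.4374

test statistic = 2.437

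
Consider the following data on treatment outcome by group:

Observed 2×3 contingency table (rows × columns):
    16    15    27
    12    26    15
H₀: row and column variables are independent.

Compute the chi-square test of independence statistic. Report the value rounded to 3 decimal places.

test statistic = 6.740

Row totals [58, 53], col totals [28, 41, 42], n=111
χ² = (16−14.63)²/14.63 + (15−21.42)²/21.42 + (27−21.95)²/21.95 + (12−13.37)²/13.37 + (26−19.58)²/19.58 + (15−20.05)²/20.05 = 6.7397
df = 2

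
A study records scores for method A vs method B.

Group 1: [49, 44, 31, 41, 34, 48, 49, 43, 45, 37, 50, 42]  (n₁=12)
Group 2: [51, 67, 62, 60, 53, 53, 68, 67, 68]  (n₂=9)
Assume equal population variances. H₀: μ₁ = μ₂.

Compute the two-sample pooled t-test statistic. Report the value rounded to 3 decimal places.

test statistic = -6.314

x̄₁=42.750, s₁=6.151, n₁=12
x̄₂=61.000, s₂=7.071, n₂=9
s_p² = [11·6.151² + 8·7.071²]/19 = 42.9605
SE = √(s_p²·(1/12+1/9)) = 2.8902
t = (42.750−61.000)/2.8902 = -6.3144
df = 19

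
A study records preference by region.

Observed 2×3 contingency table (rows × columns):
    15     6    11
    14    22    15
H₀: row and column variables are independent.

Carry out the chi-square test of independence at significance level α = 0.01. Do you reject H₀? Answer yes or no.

Row totals [32, 51], col totals [29, 28, 26], n=83
χ² = (15−11.18)²/11.18 + (6−10.80)²/10.80 + (11−10.02)²/10.02 + (14−17.82)²/17.82 + (22−17.20)²/17.20 + (15−15.98)²/15.98 = 5.7443
df = 2
p-value (upper-tail) = 0.05658
At α=0.01: p ≥ α → fail to reject H₀

reject H₀: no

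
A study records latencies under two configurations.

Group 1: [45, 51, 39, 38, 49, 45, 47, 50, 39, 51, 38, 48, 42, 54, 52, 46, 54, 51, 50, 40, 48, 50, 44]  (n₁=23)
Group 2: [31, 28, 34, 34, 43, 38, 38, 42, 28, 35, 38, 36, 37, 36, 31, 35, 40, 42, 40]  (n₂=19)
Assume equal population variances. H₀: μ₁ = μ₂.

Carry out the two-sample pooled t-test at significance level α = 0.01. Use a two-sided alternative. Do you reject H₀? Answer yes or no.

x̄₁=46.565, s₁=5.142, n₁=23
x̄₂=36.105, s₂=4.433, n₂=19
s_p² = [22·5.142² + 18·4.433²]/40 = 23.3860
SE = √(s_p²·(1/23+1/19)) = 1.4992
t = (46.565−36.105)/1.4992 = 6.9770
df = 40
p-value (two-sided) = 0.00000
At α=0.01: p < α → reject H₀

reject H₀: yes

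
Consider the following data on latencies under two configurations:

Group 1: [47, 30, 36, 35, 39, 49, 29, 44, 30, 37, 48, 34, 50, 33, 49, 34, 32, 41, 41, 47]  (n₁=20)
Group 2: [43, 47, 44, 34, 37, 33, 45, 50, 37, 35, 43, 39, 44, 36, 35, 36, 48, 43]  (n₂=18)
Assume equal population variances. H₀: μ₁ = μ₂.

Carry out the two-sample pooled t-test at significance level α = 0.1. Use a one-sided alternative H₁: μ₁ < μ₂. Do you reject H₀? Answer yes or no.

reject H₀: no

x̄₁=39.250, s₁=7.210, n₁=20
x̄₂=40.500, s₂=5.305, n₂=18
s_p² = [19·7.210² + 17·5.305²]/36 = 40.7292
SE = √(s_p²·(1/20+1/18)) = 2.0734
t = (39.250−40.500)/2.0734 = -0.6029
df = 36
p-value (one-sided, H₁ less) = 0.27519
At α=0.1: p ≥ α → fail to reject H₀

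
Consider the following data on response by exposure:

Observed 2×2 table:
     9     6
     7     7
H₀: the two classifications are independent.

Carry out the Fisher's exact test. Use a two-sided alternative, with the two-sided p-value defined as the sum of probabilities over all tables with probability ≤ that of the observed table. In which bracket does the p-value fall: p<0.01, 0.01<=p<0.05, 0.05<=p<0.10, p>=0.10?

Margins: r₁=15, r₂=14, c₁=16, c₂=13, n=29
p_obs = C(15,9)·C(14,7)/C(29,16); sum pmf over tables with pmf ≤ p_obs
p-value (two-sided) = 0.71525
→ bracket: p>=0.10

p-value bracket: p>=0.10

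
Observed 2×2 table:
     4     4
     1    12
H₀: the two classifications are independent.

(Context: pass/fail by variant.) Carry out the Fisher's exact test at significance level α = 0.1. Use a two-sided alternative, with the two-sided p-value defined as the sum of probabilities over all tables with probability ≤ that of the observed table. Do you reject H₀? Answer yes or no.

Margins: r₁=8, r₂=13, c₁=5, c₂=16, n=21
p_obs = C(8,4)·C(13,1)/C(21,5); sum pmf over tables with pmf ≤ p_obs
p-value (two-sided) = 0.04747
At α=0.1: p < α → reject H₀

reject H₀: yes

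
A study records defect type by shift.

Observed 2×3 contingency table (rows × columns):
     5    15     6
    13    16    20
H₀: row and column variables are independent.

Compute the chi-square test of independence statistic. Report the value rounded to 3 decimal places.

Row totals [26, 49], col totals [18, 31, 26], n=75
χ² = (5−6.24)²/6.24 + (15−10.75)²/10.75 + (6−9.01)²/9.01 + (13−11.76)²/11.76 + (16−20.25)²/20.25 + (20−16.99)²/16.99 = 4.4957
df = 2

test statistic = 4.496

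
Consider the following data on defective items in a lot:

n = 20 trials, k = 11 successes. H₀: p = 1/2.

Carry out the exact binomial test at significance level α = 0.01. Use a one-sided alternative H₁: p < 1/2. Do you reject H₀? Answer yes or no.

Exact binomial: n=20, k=11, p₀=1/2=0.5000
P(X≤11) from Σ C(n,i)·p₀^i·(1−p₀)^(n−i)
p-value (one-sided, H₁ less) = 0.74828
At α=0.01: p ≥ α → fail to reject H₀

reject H₀: no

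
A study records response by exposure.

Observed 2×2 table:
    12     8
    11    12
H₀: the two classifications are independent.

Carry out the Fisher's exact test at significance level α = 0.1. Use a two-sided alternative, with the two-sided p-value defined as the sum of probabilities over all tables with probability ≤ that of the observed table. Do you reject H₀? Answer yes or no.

reject H₀: no

Margins: r₁=20, r₂=23, c₁=23, c₂=20, n=43
p_obs = C(20,12)·C(23,11)/C(43,23); sum pmf over tables with pmf ≤ p_obs
p-value (two-sided) = 0.54353
At α=0.1: p ≥ α → fail to reject H₀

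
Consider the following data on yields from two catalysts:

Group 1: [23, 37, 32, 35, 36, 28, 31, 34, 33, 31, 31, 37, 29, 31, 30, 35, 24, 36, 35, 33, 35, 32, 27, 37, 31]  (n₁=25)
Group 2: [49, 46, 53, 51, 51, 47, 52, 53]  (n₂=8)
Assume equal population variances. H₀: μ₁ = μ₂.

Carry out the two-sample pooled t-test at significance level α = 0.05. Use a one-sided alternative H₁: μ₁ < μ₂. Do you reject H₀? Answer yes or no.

reject H₀: yes

x̄₁=32.120, s₁=3.833, n₁=25
x̄₂=50.250, s₂=2.659, n₂=8
s_p² = [24·3.833² + 7·2.659²]/31 = 12.9723
SE = √(s_p²·(1/25+1/8)) = 1.4630
t = (32.120−50.250)/1.4630 = -12.3922
df = 31
p-value (one-sided, H₁ less) = 0.00000
At α=0.05: p < α → reject H₀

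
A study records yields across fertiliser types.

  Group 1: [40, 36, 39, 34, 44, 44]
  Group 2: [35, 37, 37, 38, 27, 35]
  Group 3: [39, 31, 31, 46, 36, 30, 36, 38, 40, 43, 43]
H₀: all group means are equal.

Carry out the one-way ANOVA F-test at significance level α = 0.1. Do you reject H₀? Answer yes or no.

reject H₀: no

Group means [39.50, 34.83, 37.55], grand mean 37.348
SSB = Σnᵢ(x̄ᵢ−x̄)² = 66.157; SSW = ΣΣ(x−x̄ᵢ)² = 451.061
MSB = 66.157/2 = 33.0784; MSW = 451.061/20 = 22.5530
F = MSB/MSW = 1.4667
df = (2, 20)
p-value (upper-tail) = 0.25446
At α=0.1: p ≥ α → fail to reject H₀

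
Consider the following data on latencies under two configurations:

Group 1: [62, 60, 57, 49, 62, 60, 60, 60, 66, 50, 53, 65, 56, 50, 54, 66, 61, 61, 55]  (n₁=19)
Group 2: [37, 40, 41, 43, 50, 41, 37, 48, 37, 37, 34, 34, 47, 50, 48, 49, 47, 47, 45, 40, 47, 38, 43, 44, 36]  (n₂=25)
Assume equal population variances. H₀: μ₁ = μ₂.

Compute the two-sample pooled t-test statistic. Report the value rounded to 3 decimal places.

test statistic = 9.936

x̄₁=58.263, s₁=5.300, n₁=19
x̄₂=42.400, s₂=5.204, n₂=25
s_p² = [18·5.300² + 24·5.204²]/42 = 27.5163
SE = √(s_p²·(1/19+1/25)) = 1.5965
t = (58.263−42.400)/1.5965 = 9.9361
df = 42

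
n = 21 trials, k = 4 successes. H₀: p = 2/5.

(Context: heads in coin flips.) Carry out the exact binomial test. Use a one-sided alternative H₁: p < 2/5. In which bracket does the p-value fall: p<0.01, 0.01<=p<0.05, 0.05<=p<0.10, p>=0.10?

p-value bracket: 0.01<=p<0.05

Exact binomial: n=21, k=4, p₀=2/5=0.4000
P(X≤4) from Σ C(n,i)·p₀^i·(1−p₀)^(n−i)
p-value (one-sided, H₁ less) = 0.03696
→ bracket: 0.01<=p<0.05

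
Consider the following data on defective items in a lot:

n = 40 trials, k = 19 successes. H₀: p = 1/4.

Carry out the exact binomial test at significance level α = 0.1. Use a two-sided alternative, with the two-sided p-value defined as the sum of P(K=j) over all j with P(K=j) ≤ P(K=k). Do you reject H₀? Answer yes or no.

reject H₀: yes

Exact binomial: n=40, k=19, p₀=1/4=0.2500
P(X=j) = C(n,j)·p₀^j·(1−p₀)^(n−j); p = Σ P(X=j) over j with P(X=j) ≤ P(X=19)
p-value (two-sided) = 0.00272
At α=0.1: p < α → reject H₀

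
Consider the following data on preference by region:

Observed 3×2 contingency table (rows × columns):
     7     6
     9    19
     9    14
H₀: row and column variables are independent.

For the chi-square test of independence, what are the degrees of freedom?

degrees of freedom = 2

df = (r−1)(c−1) = (3−1)·(2−1) = 2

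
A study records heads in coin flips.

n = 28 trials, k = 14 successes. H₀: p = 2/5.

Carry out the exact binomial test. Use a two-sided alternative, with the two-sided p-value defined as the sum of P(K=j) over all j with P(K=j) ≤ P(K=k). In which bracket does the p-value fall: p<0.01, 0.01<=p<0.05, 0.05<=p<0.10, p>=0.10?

Exact binomial: n=28, k=14, p₀=2/5=0.4000
P(X=j) = C(n,j)·p₀^j·(1−p₀)^(n−j); p = Σ P(X=j) over j with P(X=j) ≤ P(X=14)
p-value (two-sided) = 0.33533
→ bracket: p>=0.10

p-value bracket: p>=0.10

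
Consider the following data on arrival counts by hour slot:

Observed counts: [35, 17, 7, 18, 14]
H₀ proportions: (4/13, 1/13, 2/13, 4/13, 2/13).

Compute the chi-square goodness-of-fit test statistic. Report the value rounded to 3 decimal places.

test statistic = 23.107

n = 91; E_i = n·p_i = [28.00, 7.00, 14.00, 28.00, 14.00]
χ² = (35−28.00)²/28.00 + (17−7.00)²/7.00 + (7−14.00)²/14.00 + (18−28.00)²/28.00 + (14−14.00)²/14.00 = 23.1071
df = 4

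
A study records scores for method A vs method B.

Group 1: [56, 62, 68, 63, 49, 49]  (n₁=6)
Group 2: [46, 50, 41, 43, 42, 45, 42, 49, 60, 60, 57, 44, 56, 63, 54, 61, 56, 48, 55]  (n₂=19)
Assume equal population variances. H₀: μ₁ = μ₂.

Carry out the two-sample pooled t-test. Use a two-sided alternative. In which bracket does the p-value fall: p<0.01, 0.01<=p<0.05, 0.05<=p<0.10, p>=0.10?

p-value bracket: 0.05<=p<0.10

x̄₁=57.833, s₁=7.834, n₁=6
x̄₂=51.158, s₂=7.328, n₂=19
s_p² = [5·7.834² + 18·7.328²]/23 = 55.3635
SE = √(s_p²·(1/6+1/19)) = 3.4844
t = (57.833−51.158)/3.4844 = 1.9158
df = 23
p-value (two-sided) = 0.06790
→ bracket: 0.05<=p<0.10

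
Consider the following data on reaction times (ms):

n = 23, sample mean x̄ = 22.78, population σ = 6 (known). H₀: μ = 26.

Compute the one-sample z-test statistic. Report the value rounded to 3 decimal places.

test statistic = -2.574

SE = σ/√n = 6/√23 = 1.2511
z = (x̄−μ₀)/SE = (22.78−26)/1.2511 = -2.5738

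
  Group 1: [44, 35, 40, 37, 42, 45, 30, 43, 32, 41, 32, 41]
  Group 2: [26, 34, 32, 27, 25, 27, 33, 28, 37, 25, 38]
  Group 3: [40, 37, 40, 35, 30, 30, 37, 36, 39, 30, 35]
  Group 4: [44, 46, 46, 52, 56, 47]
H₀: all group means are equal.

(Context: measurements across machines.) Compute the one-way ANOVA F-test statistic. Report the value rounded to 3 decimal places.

Group means [38.50, 30.18, 35.36, 48.50], grand mean 36.850
SSB = Σnᵢ(x̄ᵢ−x̄)² = 1360.418; SSW = ΣΣ(x−x̄ᵢ)² = 772.682
MSB = 1360.418/3 = 453.4727; MSW = 772.682/36 = 21.4634
F = MSB/MSW = 21.1277
df = (3, 36)

test statistic = 21.128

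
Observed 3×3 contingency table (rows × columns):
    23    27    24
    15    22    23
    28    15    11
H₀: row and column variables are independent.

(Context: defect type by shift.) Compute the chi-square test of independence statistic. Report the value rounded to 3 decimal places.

Row totals [74, 60, 54], col totals [66, 64, 58], n=188
χ² = (23−25.98)²/25.98 + (27−25.19)²/25.19 + (24−22.83)²/22.83 + (15−21.06)²/21.06 + (22−20.43)²/20.43 + (23−18.51)²/18.51 + (28−18.96)²/18.96 + (15−18.38)²/18.38 + (11−16.66)²/16.66 = 10.3456
df = 4

test statistic = 10.346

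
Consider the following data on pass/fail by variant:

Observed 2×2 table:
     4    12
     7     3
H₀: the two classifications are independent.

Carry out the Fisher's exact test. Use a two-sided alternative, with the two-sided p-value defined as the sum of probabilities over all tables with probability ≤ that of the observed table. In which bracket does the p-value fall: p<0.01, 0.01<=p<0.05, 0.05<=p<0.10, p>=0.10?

p-value bracket: 0.01<=p<0.05

Margins: r₁=16, r₂=10, c₁=11, c₂=15, n=26
p_obs = C(16,4)·C(10,7)/C(26,11); sum pmf over tables with pmf ≤ p_obs
p-value (two-sided) = 0.04262
→ bracket: 0.01<=p<0.05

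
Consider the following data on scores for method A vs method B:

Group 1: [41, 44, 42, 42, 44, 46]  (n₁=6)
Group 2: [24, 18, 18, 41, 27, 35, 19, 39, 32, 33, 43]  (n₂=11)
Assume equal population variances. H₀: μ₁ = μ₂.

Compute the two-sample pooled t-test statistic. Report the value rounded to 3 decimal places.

test statistic = 3.411

x̄₁=43.167, s₁=1.835, n₁=6
x̄₂=29.909, s₂=9.289, n₂=11
s_p² = [5·1.835² + 10·9.289²]/15 = 58.6495
SE = √(s_p²·(1/6+1/11)) = 3.8867
t = (43.167−29.909)/3.8867 = 3.4110
df = 15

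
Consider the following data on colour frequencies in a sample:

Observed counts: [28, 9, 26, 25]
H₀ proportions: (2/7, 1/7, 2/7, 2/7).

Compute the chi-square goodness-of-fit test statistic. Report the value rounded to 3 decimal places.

test statistic = 1.369

n = 88; E_i = n·p_i = [25.14, 12.57, 25.14, 25.14]
χ² = (28−25.14)²/25.14 + (9−12.57)²/12.57 + (26−25.14)²/25.14 + (25−25.14)²/25.14 = 1.3693
df = 3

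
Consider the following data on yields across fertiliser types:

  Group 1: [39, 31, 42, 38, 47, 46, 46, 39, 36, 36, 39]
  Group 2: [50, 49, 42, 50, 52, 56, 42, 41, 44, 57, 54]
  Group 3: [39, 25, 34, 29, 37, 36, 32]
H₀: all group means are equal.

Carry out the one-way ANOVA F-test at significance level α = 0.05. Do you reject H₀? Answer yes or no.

Group means [39.91, 48.82, 33.14], grand mean 41.655
SSB = Σnᵢ(x̄ᵢ−x̄)² = 1105.149; SSW = ΣΣ(x−x̄ᵢ)² = 723.403
MSB = 1105.149/2 = 552.5746; MSW = 723.403/26 = 27.8232
F = MSB/MSW = 19.8602
df = (2, 26)
p-value (upper-tail) = 0.00001
At α=0.05: p < α → reject H₀

reject H₀: yes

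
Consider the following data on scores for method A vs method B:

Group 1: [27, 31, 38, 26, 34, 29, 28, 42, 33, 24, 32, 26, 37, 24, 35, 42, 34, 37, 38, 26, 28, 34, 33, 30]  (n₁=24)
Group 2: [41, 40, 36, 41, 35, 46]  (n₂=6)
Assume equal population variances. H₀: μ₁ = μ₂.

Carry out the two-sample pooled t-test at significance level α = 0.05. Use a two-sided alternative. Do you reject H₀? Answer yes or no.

reject H₀: yes

x̄₁=32.000, s₁=5.324, n₁=24
x̄₂=39.833, s₂=3.971, n₂=6
s_p² = [23·5.324² + 5·3.971²]/28 = 26.1012
SE = √(s_p²·(1/24+1/6)) = 2.3319
t = (32.000−39.833)/2.3319 = -3.3592
df = 28
p-value (two-sided) = 0.00227
At α=0.05: p < α → reject H₀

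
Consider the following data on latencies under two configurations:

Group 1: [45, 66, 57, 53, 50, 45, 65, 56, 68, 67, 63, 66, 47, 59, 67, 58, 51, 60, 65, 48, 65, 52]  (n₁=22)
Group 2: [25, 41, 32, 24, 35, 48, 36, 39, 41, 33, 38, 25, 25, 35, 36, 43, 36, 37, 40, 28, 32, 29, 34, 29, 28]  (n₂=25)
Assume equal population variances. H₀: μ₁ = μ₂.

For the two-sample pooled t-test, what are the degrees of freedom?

df = n₁ + n₂ − 2 = 22 + 25 − 2 = 45

degrees of freedom = 45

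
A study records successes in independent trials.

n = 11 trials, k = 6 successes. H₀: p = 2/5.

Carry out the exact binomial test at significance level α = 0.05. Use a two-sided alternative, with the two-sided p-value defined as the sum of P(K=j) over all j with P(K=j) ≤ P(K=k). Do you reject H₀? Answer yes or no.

Exact binomial: n=11, k=6, p₀=2/5=0.4000
P(X=j) = C(n,j)·p₀^j·(1−p₀)^(n−j); p = Σ P(X=j) over j with P(X=j) ≤ P(X=6)
p-value (two-sided) = 0.36542
At α=0.05: p ≥ α → fail to reject H₀

reject H₀: no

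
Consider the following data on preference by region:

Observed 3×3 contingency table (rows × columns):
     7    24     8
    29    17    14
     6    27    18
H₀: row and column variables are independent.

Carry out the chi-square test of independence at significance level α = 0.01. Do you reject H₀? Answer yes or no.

Row totals [39, 60, 51], col totals [42, 68, 40], n=150
χ² = (7−10.92)²/10.92 + (24−17.68)²/17.68 + (8−10.40)²/10.40 + (29−16.80)²/16.80 + (17−27.20)²/27.20 + (14−16.00)²/16.00 + (6−14.28)²/14.28 + (27−23.12)²/23.12 + (18−13.60)²/13.60 = 24.0304
df = 4
p-value (upper-tail) = 0.00008
At α=0.01: p < α → reject H₀

reject H₀: yes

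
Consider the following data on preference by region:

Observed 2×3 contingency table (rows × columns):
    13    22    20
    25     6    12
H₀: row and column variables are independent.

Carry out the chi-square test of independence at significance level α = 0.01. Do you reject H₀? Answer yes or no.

Row totals [55, 43], col totals [38, 28, 32], n=98
χ² = (13−21.33)²/21.33 + (22−15.71)²/15.71 + (20−17.96)²/17.96 + (25−16.67)²/16.67 + (6−12.29)²/12.29 + (12−14.04)²/14.04 = 13.6679
df = 2
p-value (upper-tail) = 0.00108
At α=0.01: p < α → reject H₀

reject H₀: yes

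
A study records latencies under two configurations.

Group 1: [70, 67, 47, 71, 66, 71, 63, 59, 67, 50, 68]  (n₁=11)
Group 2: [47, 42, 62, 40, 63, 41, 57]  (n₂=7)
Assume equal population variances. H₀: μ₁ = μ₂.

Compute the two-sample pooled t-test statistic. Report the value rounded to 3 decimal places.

test statistic = 3.047

x̄₁=63.545, s₁=8.251, n₁=11
x̄₂=50.286, s₂=10.128, n₂=7
s_p² = [10·8.251² + 6·10.128²]/16 = 81.0097
SE = √(s_p²·(1/11+1/7)) = 4.3517
t = (63.545−50.286)/4.3517 = 3.0470
df = 16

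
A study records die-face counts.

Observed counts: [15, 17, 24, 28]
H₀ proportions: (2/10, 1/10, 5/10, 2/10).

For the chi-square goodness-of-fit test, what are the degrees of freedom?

degrees of freedom = 3

df = k − 1 = 4 − 1 = 3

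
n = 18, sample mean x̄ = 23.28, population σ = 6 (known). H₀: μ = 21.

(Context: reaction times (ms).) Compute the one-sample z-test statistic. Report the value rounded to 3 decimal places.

SE = σ/√n = 6/√18 = 1.4142
z = (x̄−μ₀)/SE = (23.28−21)/1.4142 = 1.6122

test statistic = 1.612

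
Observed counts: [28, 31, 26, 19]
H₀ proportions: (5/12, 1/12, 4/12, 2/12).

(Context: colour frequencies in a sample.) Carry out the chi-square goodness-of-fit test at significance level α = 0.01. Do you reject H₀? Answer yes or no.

n = 104; E_i = n·p_i = [43.33, 8.67, 34.67, 17.33]
χ² = (28−43.33)²/43.33 + (31−8.67)²/8.67 + (26−34.67)²/34.67 + (19−17.33)²/17.33 = 65.3038
df = 3
p-value (upper-tail) = 0.00000
At α=0.01: p < α → reject H₀

reject H₀: yes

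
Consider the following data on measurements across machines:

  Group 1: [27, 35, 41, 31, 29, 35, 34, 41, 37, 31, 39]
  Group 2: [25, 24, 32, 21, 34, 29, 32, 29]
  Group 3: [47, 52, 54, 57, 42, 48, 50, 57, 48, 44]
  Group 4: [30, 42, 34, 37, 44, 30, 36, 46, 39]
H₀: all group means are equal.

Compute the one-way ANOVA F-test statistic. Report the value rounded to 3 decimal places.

test statistic = 30.249

Group means [34.55, 28.25, 49.90, 37.56], grand mean 37.974
SSB = Σnᵢ(x̄ᵢ−x̄)² = 2309.624; SSW = ΣΣ(x−x̄ᵢ)² = 865.349
MSB = 2309.624/3 = 769.8747; MSW = 865.349/34 = 25.4515
F = MSB/MSW = 30.2488
df = (3, 34)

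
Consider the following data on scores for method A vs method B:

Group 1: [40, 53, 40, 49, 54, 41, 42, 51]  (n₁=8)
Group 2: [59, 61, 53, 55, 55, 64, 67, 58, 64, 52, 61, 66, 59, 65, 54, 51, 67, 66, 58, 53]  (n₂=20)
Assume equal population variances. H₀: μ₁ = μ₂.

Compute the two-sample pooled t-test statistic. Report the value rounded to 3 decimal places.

x̄₁=46.250, s₁=6.089, n₁=8
x̄₂=59.400, s₂=5.433, n₂=20
s_p² = [7·6.089² + 19·5.433²]/26 = 31.5500
SE = √(s_p²·(1/8+1/20)) = 2.3497
t = (46.250−59.400)/2.3497 = -5.5964
df = 26

test statistic = -5.596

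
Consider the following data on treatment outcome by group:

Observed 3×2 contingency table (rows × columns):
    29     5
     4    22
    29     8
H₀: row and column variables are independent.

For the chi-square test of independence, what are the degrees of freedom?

df = (r−1)(c−1) = (3−1)·(2−1) = 2

degrees of freedom = 2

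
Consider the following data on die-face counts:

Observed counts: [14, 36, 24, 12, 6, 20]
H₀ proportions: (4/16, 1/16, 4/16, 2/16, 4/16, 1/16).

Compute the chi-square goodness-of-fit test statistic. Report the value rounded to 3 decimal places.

test statistic = 169.429

n = 112; E_i = n·p_i = [28.00, 7.00, 28.00, 14.00, 28.00, 7.00]
χ² = (14−28.00)²/28.00 + (36−7.00)²/7.00 + (24−28.00)²/28.00 + (12−14.00)²/14.00 + (6−28.00)²/28.00 + (20−7.00)²/7.00 = 169.4286
df = 5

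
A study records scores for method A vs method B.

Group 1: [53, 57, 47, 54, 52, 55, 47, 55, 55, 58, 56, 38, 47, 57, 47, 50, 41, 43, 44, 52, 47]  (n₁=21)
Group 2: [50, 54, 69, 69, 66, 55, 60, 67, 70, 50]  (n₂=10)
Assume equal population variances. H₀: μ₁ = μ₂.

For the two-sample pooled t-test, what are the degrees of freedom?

df = n₁ + n₂ − 2 = 21 + 10 − 2 = 29

degrees of freedom = 29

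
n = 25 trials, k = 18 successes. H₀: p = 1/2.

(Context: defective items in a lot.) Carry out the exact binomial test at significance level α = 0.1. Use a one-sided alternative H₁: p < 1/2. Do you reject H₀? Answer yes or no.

Exact binomial: n=25, k=18, p₀=1/2=0.5000
P(X≤18) from Σ C(n,i)·p₀^i·(1−p₀)^(n−i)
p-value (one-sided, H₁ less) = 0.99268
At α=0.1: p ≥ α → fail to reject H₀

reject H₀: no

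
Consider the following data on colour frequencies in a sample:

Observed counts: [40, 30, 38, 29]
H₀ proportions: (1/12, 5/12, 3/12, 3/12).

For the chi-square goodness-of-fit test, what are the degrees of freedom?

degrees of freedom = 3

df = k − 1 = 4 − 1 = 3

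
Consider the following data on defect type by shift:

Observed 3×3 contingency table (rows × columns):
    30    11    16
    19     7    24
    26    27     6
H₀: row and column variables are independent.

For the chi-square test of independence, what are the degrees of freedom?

df = (r−1)(c−1) = (3−1)·(3−1) = 4

degrees of freedom = 4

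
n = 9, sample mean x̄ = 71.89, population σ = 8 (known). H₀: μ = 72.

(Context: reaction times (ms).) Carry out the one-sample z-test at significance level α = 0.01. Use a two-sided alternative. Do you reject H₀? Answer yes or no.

SE = σ/√n = 8/√9 = 2.6667
z = (x̄−μ₀)/SE = (71.89−72)/2.6667 = -0.0412
p-value (two-sided) = 0.96710
At α=0.01: p ≥ α → fail to reject H₀

reject H₀: no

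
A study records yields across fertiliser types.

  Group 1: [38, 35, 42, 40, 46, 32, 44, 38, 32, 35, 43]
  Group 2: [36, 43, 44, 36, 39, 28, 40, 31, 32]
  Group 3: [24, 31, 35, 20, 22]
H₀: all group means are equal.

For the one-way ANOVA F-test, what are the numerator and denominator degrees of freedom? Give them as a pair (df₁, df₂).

k = 3 groups, N = 25 total
df = (k−1, N−k) = (3−1, 25−3) = (2, 22)

degrees of freedom = [2, 22]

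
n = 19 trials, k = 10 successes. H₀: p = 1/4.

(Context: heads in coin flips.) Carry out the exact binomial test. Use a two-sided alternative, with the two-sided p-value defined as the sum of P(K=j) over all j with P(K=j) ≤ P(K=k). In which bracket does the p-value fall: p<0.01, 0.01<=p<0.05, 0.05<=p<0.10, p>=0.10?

Exact binomial: n=19, k=10, p₀=1/4=0.2500
P(X=j) = C(n,j)·p₀^j·(1−p₀)^(n−j); p = Σ P(X=j) over j with P(X=j) ≤ P(X=10)
p-value (two-sided) = 0.01313
→ bracket: 0.01<=p<0.05

p-value bracket: 0.01<=p<0.05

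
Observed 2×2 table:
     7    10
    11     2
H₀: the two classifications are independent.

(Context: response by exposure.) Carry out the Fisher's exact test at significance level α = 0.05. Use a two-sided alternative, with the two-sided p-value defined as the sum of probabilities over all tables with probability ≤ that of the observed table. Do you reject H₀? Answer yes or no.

Margins: r₁=17, r₂=13, c₁=18, c₂=12, n=30
p_obs = C(17,7)·C(13,11)/C(30,18); sum pmf over tables with pmf ≤ p_obs
p-value (two-sided) = 0.02556
At α=0.05: p < α → reject H₀

reject H₀: yes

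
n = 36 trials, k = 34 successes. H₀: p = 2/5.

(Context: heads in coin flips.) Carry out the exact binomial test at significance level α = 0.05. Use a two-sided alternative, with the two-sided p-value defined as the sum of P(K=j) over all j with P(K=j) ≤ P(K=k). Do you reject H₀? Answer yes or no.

reject H₀: yes

Exact binomial: n=36, k=34, p₀=2/5=0.4000
P(X=j) = C(n,j)·p₀^j·(1−p₀)^(n−j); p = Σ P(X=j) over j with P(X=j) ≤ P(X=34)
p-value (two-sided) = 0.00000
At α=0.05: p < α → reject H₀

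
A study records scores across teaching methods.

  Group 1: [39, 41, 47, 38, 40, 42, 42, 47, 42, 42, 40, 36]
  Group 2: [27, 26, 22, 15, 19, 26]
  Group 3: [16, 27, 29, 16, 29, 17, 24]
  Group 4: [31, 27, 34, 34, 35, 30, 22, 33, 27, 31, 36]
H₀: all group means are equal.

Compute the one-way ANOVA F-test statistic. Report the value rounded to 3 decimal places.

Group means [41.33, 22.50, 22.57, 30.91], grand mean 31.361
SSB = Σnᵢ(x̄ᵢ−x̄)² = 2207.516; SSW = ΣΣ(x−x̄ᵢ)² = 626.790
MSB = 2207.516/3 = 735.8385; MSW = 626.790/32 = 19.5872
F = MSB/MSW = 37.5673
df = (3, 32)

test statistic = 37.567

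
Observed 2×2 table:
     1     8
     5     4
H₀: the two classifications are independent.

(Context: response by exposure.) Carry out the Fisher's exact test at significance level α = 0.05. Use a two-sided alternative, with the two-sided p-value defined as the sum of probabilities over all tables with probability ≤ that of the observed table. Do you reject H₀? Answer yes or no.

Margins: r₁=9, r₂=9, c₁=6, c₂=12, n=18
p_obs = C(9,1)·C(9,5)/C(18,6); sum pmf over tables with pmf ≤ p_obs
p-value (two-sided) = 0.13122
At α=0.05: p ≥ α → fail to reject H₀

reject H₀: no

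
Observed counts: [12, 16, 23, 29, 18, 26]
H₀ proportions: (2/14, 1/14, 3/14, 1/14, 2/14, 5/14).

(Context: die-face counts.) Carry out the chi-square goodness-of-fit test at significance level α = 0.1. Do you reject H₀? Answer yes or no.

n = 124; E_i = n·p_i = [17.71, 8.86, 26.57, 8.86, 17.71, 44.29]
χ² = (12−17.71)²/17.71 + (16−8.86)²/8.86 + (23−26.57)²/26.57 + (29−8.86)²/8.86 + (18−17.71)²/17.71 + (26−44.29)²/44.29 = 61.4473
df = 5
p-value (upper-tail) = 0.00000
At α=0.1: p < α → reject H₀

reject H₀: yes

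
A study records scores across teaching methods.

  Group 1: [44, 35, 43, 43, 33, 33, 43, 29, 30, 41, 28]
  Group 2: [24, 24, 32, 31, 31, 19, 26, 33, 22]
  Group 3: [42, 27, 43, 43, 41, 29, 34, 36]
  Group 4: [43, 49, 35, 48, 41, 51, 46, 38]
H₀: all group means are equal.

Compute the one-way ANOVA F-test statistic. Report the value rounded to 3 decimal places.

Group means [36.55, 26.89, 36.88, 43.88], grand mean 35.833
SSB = Σnᵢ(x̄ᵢ−x̄)² = 1251.634; SSW = ΣΣ(x−x̄ᵢ)² = 1109.366
MSB = 1251.634/3 = 417.2113; MSW = 1109.366/32 = 34.6677
F = MSB/MSW = 12.0346
df = (3, 32)

test statistic = 12.035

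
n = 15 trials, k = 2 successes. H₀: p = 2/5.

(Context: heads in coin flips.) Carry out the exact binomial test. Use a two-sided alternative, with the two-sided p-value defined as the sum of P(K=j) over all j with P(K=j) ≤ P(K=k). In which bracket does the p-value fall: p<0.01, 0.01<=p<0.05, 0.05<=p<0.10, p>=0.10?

p-value bracket: 0.01<=p<0.05

Exact binomial: n=15, k=2, p₀=2/5=0.4000
P(X=j) = C(n,j)·p₀^j·(1−p₀)^(n−j); p = Σ P(X=j) over j with P(X=j) ≤ P(X=2)
p-value (two-sided) = 0.03646
→ bracket: 0.01<=p<0.05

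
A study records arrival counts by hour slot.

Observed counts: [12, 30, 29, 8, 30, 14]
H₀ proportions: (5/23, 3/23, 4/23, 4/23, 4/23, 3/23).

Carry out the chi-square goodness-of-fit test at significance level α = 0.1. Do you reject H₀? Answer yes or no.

reject H₀: yes

n = 123; E_i = n·p_i = [26.74, 16.04, 21.39, 21.39, 21.39, 16.04]
χ² = (12−26.74)²/26.74 + (30−16.04)²/16.04 + (29−21.39)²/21.39 + (8−21.39)²/21.39 + (30−21.39)²/21.39 + (14−16.04)²/16.04 = 35.0798
df = 5
p-value (upper-tail) = 0.00000
At α=0.1: p < α → reject H₀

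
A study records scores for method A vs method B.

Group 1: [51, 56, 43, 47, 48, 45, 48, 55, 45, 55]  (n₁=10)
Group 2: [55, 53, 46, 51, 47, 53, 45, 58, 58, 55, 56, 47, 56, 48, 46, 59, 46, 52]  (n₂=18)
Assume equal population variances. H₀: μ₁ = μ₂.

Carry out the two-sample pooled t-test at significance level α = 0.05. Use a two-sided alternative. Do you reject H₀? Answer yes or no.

reject H₀: no

x̄₁=49.300, s₁=4.692, n₁=10
x̄₂=51.722, s₂=4.824, n₂=18
s_p² = [9·4.692² + 17·4.824²]/26 = 22.8350
SE = √(s_p²·(1/10+1/18)) = 1.8847
t = (49.300−51.722)/1.8847 = -1.2852
df = 26
p-value (two-sided) = 0.21005
At α=0.05: p ≥ α → fail to reject H₀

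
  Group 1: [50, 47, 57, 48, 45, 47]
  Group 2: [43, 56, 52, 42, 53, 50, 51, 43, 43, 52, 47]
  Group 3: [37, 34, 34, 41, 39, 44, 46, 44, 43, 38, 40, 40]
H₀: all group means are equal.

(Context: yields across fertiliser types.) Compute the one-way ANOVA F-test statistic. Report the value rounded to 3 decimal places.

Group means [49.00, 48.36, 40.00], grand mean 45.034
SSB = Σnᵢ(x̄ᵢ−x̄)² = 520.420; SSW = ΣΣ(x−x̄ᵢ)² = 498.545
MSB = 520.420/2 = 260.2100; MSW = 498.545/26 = 19.1748
F = MSB/MSW = 13.5704
df = (2, 26)

test statistic = 13.570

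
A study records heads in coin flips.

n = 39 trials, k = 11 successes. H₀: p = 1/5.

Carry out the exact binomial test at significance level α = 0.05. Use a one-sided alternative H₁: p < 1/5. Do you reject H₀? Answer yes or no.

reject H₀: no

Exact binomial: n=39, k=11, p₀=1/5=0.2000
P(X≤11) from Σ C(n,i)·p₀^i·(1−p₀)^(n−i)
p-value (one-sided, H₁ less) = 0.92577
At α=0.05: p ≥ α → fail to reject H₀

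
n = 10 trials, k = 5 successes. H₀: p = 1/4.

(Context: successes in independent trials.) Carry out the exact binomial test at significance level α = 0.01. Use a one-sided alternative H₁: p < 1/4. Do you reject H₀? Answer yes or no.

Exact binomial: n=10, k=5, p₀=1/4=0.2500
P(X≤5) from Σ C(n,i)·p₀^i·(1−p₀)^(n−i)
p-value (one-sided, H₁ less) = 0.98027
At α=0.01: p ≥ α → fail to reject H₀

reject H₀: no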